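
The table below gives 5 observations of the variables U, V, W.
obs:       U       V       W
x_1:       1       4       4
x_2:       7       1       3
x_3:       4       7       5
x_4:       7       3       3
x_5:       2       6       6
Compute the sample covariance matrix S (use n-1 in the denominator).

Step 1 — column means:
  mean(U) = (1 + 7 + 4 + 7 + 2) / 5 = 21/5 = 4.2
  mean(V) = (4 + 1 + 7 + 3 + 6) / 5 = 21/5 = 4.2
  mean(W) = (4 + 3 + 5 + 3 + 6) / 5 = 21/5 = 4.2

Step 2 — sample covariance S[i,j] = (1/(n-1)) · Σ_k (x_{k,i} - mean_i) · (x_{k,j} - mean_j), with n-1 = 4.
  S[U,U] = ((-3.2)·(-3.2) + (2.8)·(2.8) + (-0.2)·(-0.2) + (2.8)·(2.8) + (-2.2)·(-2.2)) / 4 = 30.8/4 = 7.7
  S[U,V] = ((-3.2)·(-0.2) + (2.8)·(-3.2) + (-0.2)·(2.8) + (2.8)·(-1.2) + (-2.2)·(1.8)) / 4 = -16.2/4 = -4.05
  S[U,W] = ((-3.2)·(-0.2) + (2.8)·(-1.2) + (-0.2)·(0.8) + (2.8)·(-1.2) + (-2.2)·(1.8)) / 4 = -10.2/4 = -2.55
  S[V,V] = ((-0.2)·(-0.2) + (-3.2)·(-3.2) + (2.8)·(2.8) + (-1.2)·(-1.2) + (1.8)·(1.8)) / 4 = 22.8/4 = 5.7
  S[V,W] = ((-0.2)·(-0.2) + (-3.2)·(-1.2) + (2.8)·(0.8) + (-1.2)·(-1.2) + (1.8)·(1.8)) / 4 = 10.8/4 = 2.7
  S[W,W] = ((-0.2)·(-0.2) + (-1.2)·(-1.2) + (0.8)·(0.8) + (-1.2)·(-1.2) + (1.8)·(1.8)) / 4 = 6.8/4 = 1.7

S is symmetric (S[j,i] = S[i,j]). Assembling:

S = [[7.7, -4.05, -2.55],
 [-4.05, 5.7, 2.7],
 [-2.55, 2.7, 1.7]]


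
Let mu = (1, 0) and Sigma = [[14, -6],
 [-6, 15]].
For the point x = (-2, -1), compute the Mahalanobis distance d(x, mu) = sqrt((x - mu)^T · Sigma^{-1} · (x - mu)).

Step 1 — centre the observation: (x - mu) = (-3, -1).

Step 2 — invert Sigma. det(Sigma) = 14·15 - (-6)² = 174.
  Sigma^{-1} = (1/det) · [[d, -b], [-b, a]] = [[0.0862, 0.0345],
 [0.0345, 0.0805]].

Step 3 — form the quadratic (x - mu)^T · Sigma^{-1} · (x - mu):
  Sigma^{-1} · (x - mu) = (-0.2931, -0.1839).
  (x - mu)^T · [Sigma^{-1} · (x - mu)] = (-3)·(-0.2931) + (-1)·(-0.1839) = 1.0632.

Step 4 — take square root: d = √(1.0632) ≈ 1.0311.

d(x, mu) = √(1.0632) ≈ 1.0311


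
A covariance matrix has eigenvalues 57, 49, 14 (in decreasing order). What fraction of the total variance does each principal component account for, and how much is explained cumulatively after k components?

Step 1 — total variance = trace(Sigma) = Σ λ_i = 57 + 49 + 14 = 120.

Step 2 — fraction explained by component i = λ_i / Σ λ:
  PC1: 57/120 = 0.475
  PC2: 49/120 = 0.4083
  PC3: 14/120 = 0.1167

Step 3 — cumulative fraction after k components = (λ_1 + ... + λ_k) / Σ λ:
  k = 1: 57/120 = 0.475
  k = 2: (57 + 49)/120 = 106/120 = 0.8833
  k = 3: (57 + 49 + 14)/120 = 120/120 = 1

Summary (fraction, with percent):

explained: PC1 0.475 (47.5%), PC2 0.4083 (40.83%), PC3 0.1167 (11.67%);  cumulative: 0.475, 0.8833, 1


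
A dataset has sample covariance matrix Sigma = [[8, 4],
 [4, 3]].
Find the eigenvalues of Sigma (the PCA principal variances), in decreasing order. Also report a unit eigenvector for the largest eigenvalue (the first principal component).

Step 1 — characteristic polynomial of 2×2 Sigma:
  det(Sigma - λI) = λ² - trace · λ + det = 0.
  trace = 8 + 3 = 11, det = 8·3 - (4)² = 8.
Step 2 — discriminant:
  Δ = trace² - 4·det = 121 - 32 = 89.
Step 3 — eigenvalues:
  λ = (trace ± √Δ)/2 = (11 ± 9.434)/2,
  λ_1 = 10.217,  λ_2 = 0.783.

Step 4 — unit eigenvector for λ_1: solve (Sigma - λ_1 I)v = 0. First row:
  (8 - 10.217)·v_x + (4)·v_y = 0, i.e. (-2.217)·v_x + (4)·v_y = 0,
  so v ∝ (b, λ_1 - a) = (4, 2.217) = u.
  ||u|| = √((4)² + (2.217)²) = √(20.915) ≈ 4.5733,
  v_1 = u/||u|| ≈ (0.8746, 0.4848) (||v_1|| = 1).

λ_1 = 10.217,  λ_2 = 0.783;  v_1 ≈ (0.8746, 0.4848)


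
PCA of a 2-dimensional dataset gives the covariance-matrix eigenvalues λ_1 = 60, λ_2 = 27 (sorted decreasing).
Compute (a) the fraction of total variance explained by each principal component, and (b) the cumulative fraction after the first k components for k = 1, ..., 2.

Step 1 — total variance = trace(Sigma) = Σ λ_i = 60 + 27 = 87.

Step 2 — fraction explained by component i = λ_i / Σ λ:
  PC1: 60/87 = 0.6897
  PC2: 27/87 = 0.3103

Step 3 — cumulative fraction after k components = (λ_1 + ... + λ_k) / Σ λ:
  k = 1: 60/87 = 0.6897
  k = 2: (60 + 27)/87 = 87/87 = 1

Summary (fraction, with percent):

explained: PC1 0.6897 (68.97%), PC2 0.3103 (31.03%);  cumulative: 0.6897, 1


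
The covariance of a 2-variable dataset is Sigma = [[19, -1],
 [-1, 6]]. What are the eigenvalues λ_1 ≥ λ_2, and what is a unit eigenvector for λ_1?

Step 1 — characteristic polynomial of 2×2 Sigma:
  det(Sigma - λI) = λ² - trace · λ + det = 0.
  trace = 19 + 6 = 25, det = 19·6 - (-1)² = 113.
Step 2 — discriminant:
  Δ = trace² - 4·det = 625 - 452 = 173.
Step 3 — eigenvalues:
  λ = (trace ± √Δ)/2 = (25 ± 13.1529)/2,
  λ_1 = 19.0765,  λ_2 = 5.9235.

Step 4 — unit eigenvector for λ_1: solve (Sigma - λ_1 I)v = 0. First row:
  (19 - 19.0765)·v_x + (-1)·v_y = 0, i.e. (-0.0765)·v_x + (-1)·v_y = 0,
  so v ∝ (b, λ_1 - a) = (-1, 0.0765); multiply by -1 so the first entry is positive: u = (1, -0.0765).
  ||u|| = √((1)² + (-0.0765)²) = √(1.0058) ≈ 1.0029,
  v_1 = u/||u|| ≈ (0.9971, -0.0763) (||v_1|| = 1).

λ_1 = 19.0765,  λ_2 = 5.9235;  v_1 ≈ (0.9971, -0.0763)


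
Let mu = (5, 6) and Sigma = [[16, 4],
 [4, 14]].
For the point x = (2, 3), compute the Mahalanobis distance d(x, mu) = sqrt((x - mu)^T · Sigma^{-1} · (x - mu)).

Step 1 — centre the observation: (x - mu) = (-3, -3).

Step 2 — invert Sigma. det(Sigma) = 16·14 - (4)² = 208.
  Sigma^{-1} = (1/det) · [[d, -b], [-b, a]] = [[0.0673, -0.0192],
 [-0.0192, 0.0769]].

Step 3 — form the quadratic (x - mu)^T · Sigma^{-1} · (x - mu):
  Sigma^{-1} · (x - mu) = (-0.1442, -0.1731).
  (x - mu)^T · [Sigma^{-1} · (x - mu)] = (-3)·(-0.1442) + (-3)·(-0.1731) = 0.9519.

Step 4 — take square root: d = √(0.9519) ≈ 0.9757.

d(x, mu) = √(0.9519) ≈ 0.9757


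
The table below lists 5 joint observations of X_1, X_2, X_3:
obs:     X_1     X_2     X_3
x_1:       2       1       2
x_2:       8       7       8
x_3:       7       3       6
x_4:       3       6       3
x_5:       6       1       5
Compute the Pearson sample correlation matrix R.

Step 1 — column means:
  mean(X_1) = (2 + 8 + 7 + 3 + 6) / 5 = 26/5 = 5.2
  mean(X_2) = (1 + 7 + 3 + 6 + 1) / 5 = 18/5 = 3.6
  mean(X_3) = (2 + 8 + 6 + 3 + 5) / 5 = 24/5 = 4.8

Step 2 — sample variances and covariances s[i,j] = (1/(n-1)) · Σ_k (x_{k,i} - mean_i) · (x_{k,j} - mean_j), with n-1 = 4:
  s[X_1,X_1] = ((-3.2)·(-3.2) + (2.8)·(2.8) + (1.8)·(1.8) + (-2.2)·(-2.2) + (0.8)·(0.8)) / 4 = 26.8/4 = 6.7
  s[X_1,X_2] = ((-3.2)·(-2.6) + (2.8)·(3.4) + (1.8)·(-0.6) + (-2.2)·(2.4) + (0.8)·(-2.6)) / 4 = 9.4/4 = 2.35
  s[X_1,X_3] = ((-3.2)·(-2.8) + (2.8)·(3.2) + (1.8)·(1.2) + (-2.2)·(-1.8) + (0.8)·(0.2)) / 4 = 24.2/4 = 6.05
  s[X_2,X_2] = ((-2.6)·(-2.6) + (3.4)·(3.4) + (-0.6)·(-0.6) + (2.4)·(2.4) + (-2.6)·(-2.6)) / 4 = 31.2/4 = 7.8
  s[X_2,X_3] = ((-2.6)·(-2.8) + (3.4)·(3.2) + (-0.6)·(1.2) + (2.4)·(-1.8) + (-2.6)·(0.2)) / 4 = 12.6/4 = 3.15
  s[X_3,X_3] = ((-2.8)·(-2.8) + (3.2)·(3.2) + (1.2)·(1.2) + (-1.8)·(-1.8) + (0.2)·(0.2)) / 4 = 22.8/4 = 5.7
  Sample standard deviations s_i = √(s[i,i]):
  s(X_1) = √(6.7) = 2.5884
  s(X_2) = √(7.8) = 2.7928
  s(X_3) = √(5.7) = 2.3875

Step 3 — r_{ij} = s_{ij} / (s_i · s_j):
  r[X_1,X_1] = 1 (diagonal).
  r[X_1,X_2] = 2.35 / (2.5884 · 2.7928) = 2.35 / 7.2291 = 0.3251
  r[X_1,X_3] = 6.05 / (2.5884 · 2.3875) = 6.05 / 6.1798 = 0.979
  r[X_2,X_2] = 1 (diagonal).
  r[X_2,X_3] = 3.15 / (2.7928 · 2.3875) = 3.15 / 6.6678 = 0.4724
  r[X_3,X_3] = 1 (diagonal).

R is symmetric with unit diagonal. Assembling:

R = [[1, 0.3251, 0.979],
 [0.3251, 1, 0.4724],
 [0.979, 0.4724, 1]]


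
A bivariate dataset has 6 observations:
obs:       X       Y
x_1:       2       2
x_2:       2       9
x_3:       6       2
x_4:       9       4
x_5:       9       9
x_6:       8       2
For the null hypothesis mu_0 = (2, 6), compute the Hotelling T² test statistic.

Step 1 — sample mean vector:
  mean(X) = (2 + 2 + 6 + 9 + 9 + 8) / 6 = 36/6 = 6
  mean(Y) = (2 + 9 + 2 + 4 + 9 + 2) / 6 = 28/6 = 4.6667
  x̄ = (6, 4.6667),  deviation x̄ - mu_0 = (6, 4.6667) - (2, 6) = (4, -1.3333).

Step 2 — sample covariance matrix, S[i,j] = (1/(n-1)) · Σ_k (x_{k,i} - mean_i) · (x_{k,j} - mean_j), divisor n-1 = 5:
  S[X,X] = ((-4)·(-4) + (-4)·(-4) + (0)·(0) + (3)·(3) + (3)·(3) + (2)·(2)) / 5 = 54/5 = 10.8
  S[X,Y] = ((-4)·(-2.6667) + (-4)·(4.3333) + (0)·(-2.6667) + (3)·(-0.6667) + (3)·(4.3333) + (2)·(-2.6667)) / 5 = -1/5 = -0.2
  S[Y,Y] = ((-2.6667)·(-2.6667) + (4.3333)·(4.3333) + (-2.6667)·(-2.6667) + (-0.6667)·(-0.6667) + (4.3333)·(4.3333) + (-2.6667)·(-2.6667)) / 5 = 59.3333/5 = 11.8667
  S = [[10.8, -0.2],
 [-0.2, 11.8667]].

Step 3 — invert S. det(S) = 10.8·11.8667 - (-0.2)² = 128.12.
  S^{-1} = (1/det) · [[d, -b], [-b, a]] = [[0.0926, 0.0016],
 [0.0016, 0.0843]].

Step 4 — quadratic form (x̄ - mu_0)^T · S^{-1} · (x̄ - mu_0):
  S^{-1} · (x̄ - mu_0) = (0.3684, -0.1062),
  (x̄ - mu_0)^T · [...] = (4)·(0.3684) + (-1.3333)·(-0.1062) = 1.6152.

Step 5 — scale by n: T² = 6 · 1.6152 = 9.6909.

T² ≈ 9.6909


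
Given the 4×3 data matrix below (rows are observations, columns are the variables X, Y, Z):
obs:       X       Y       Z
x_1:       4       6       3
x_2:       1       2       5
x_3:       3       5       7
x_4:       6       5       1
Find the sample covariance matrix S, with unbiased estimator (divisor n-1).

Step 1 — column means:
  mean(X) = (4 + 1 + 3 + 6) / 4 = 14/4 = 3.5
  mean(Y) = (6 + 2 + 5 + 5) / 4 = 18/4 = 4.5
  mean(Z) = (3 + 5 + 7 + 1) / 4 = 16/4 = 4

Step 2 — sample covariance S[i,j] = (1/(n-1)) · Σ_k (x_{k,i} - mean_i) · (x_{k,j} - mean_j), with n-1 = 3.
  S[X,X] = ((0.5)·(0.5) + (-2.5)·(-2.5) + (-0.5)·(-0.5) + (2.5)·(2.5)) / 3 = 13/3 = 4.3333
  S[X,Y] = ((0.5)·(1.5) + (-2.5)·(-2.5) + (-0.5)·(0.5) + (2.5)·(0.5)) / 3 = 8/3 = 2.6667
  S[X,Z] = ((0.5)·(-1) + (-2.5)·(1) + (-0.5)·(3) + (2.5)·(-3)) / 3 = -12/3 = -4
  S[Y,Y] = ((1.5)·(1.5) + (-2.5)·(-2.5) + (0.5)·(0.5) + (0.5)·(0.5)) / 3 = 9/3 = 3
  S[Y,Z] = ((1.5)·(-1) + (-2.5)·(1) + (0.5)·(3) + (0.5)·(-3)) / 3 = -4/3 = -1.3333
  S[Z,Z] = ((-1)·(-1) + (1)·(1) + (3)·(3) + (-3)·(-3)) / 3 = 20/3 = 6.6667

S is symmetric (S[j,i] = S[i,j]). Assembling:

S = [[4.3333, 2.6667, -4],
 [2.6667, 3, -1.3333],
 [-4, -1.3333, 6.6667]]


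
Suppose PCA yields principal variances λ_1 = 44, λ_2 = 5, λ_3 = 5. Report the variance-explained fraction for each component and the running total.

Step 1 — total variance = trace(Sigma) = Σ λ_i = 44 + 5 + 5 = 54.

Step 2 — fraction explained by component i = λ_i / Σ λ:
  PC1: 44/54 = 0.8148
  PC2: 5/54 = 0.0926
  PC3: 5/54 = 0.0926

Step 3 — cumulative fraction after k components = (λ_1 + ... + λ_k) / Σ λ:
  k = 1: 44/54 = 0.8148
  k = 2: (44 + 5)/54 = 49/54 = 0.9074
  k = 3: (44 + 5 + 5)/54 = 54/54 = 1

Summary (fraction, with percent):

explained: PC1 0.8148 (81.48%), PC2 0.0926 (9.26%), PC3 0.0926 (9.26%);  cumulative: 0.8148, 0.9074, 1


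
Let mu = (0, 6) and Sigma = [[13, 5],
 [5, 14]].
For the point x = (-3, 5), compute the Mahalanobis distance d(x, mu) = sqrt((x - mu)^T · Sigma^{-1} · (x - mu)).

Step 1 — centre the observation: (x - mu) = (-3, -1).

Step 2 — invert Sigma. det(Sigma) = 13·14 - (5)² = 157.
  Sigma^{-1} = (1/det) · [[d, -b], [-b, a]] = [[0.0892, -0.0318],
 [-0.0318, 0.0828]].

Step 3 — form the quadratic (x - mu)^T · Sigma^{-1} · (x - mu):
  Sigma^{-1} · (x - mu) = (-0.2357, 0.0127).
  (x - mu)^T · [Sigma^{-1} · (x - mu)] = (-3)·(-0.2357) + (-1)·(0.0127) = 0.6943.

Step 4 — take square root: d = √(0.6943) ≈ 0.8332.

d(x, mu) = √(0.6943) ≈ 0.8332


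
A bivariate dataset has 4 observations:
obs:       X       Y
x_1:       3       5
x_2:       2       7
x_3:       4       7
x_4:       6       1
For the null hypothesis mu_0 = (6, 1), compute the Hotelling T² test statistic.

Step 1 — sample mean vector:
  mean(X) = (3 + 2 + 4 + 6) / 4 = 15/4 = 3.75
  mean(Y) = (5 + 7 + 7 + 1) / 4 = 20/4 = 5
  x̄ = (3.75, 5),  deviation x̄ - mu_0 = (3.75, 5) - (6, 1) = (-2.25, 4).

Step 2 — sample covariance matrix, S[i,j] = (1/(n-1)) · Σ_k (x_{k,i} - mean_i) · (x_{k,j} - mean_j), divisor n-1 = 3:
  S[X,X] = ((-0.75)·(-0.75) + (-1.75)·(-1.75) + (0.25)·(0.25) + (2.25)·(2.25)) / 3 = 8.75/3 = 2.9167
  S[X,Y] = ((-0.75)·(0) + (-1.75)·(2) + (0.25)·(2) + (2.25)·(-4)) / 3 = -12/3 = -4
  S[Y,Y] = ((0)·(0) + (2)·(2) + (2)·(2) + (-4)·(-4)) / 3 = 24/3 = 8
  S = [[2.9167, -4],
 [-4, 8]].

Step 3 — invert S. det(S) = 2.9167·8 - (-4)² = 7.3333.
  S^{-1} = (1/det) · [[d, -b], [-b, a]] = [[1.0909, 0.5455],
 [0.5455, 0.3977]].

Step 4 — quadratic form (x̄ - mu_0)^T · S^{-1} · (x̄ - mu_0):
  S^{-1} · (x̄ - mu_0) = (-0.2727, 0.3636),
  (x̄ - mu_0)^T · [...] = (-2.25)·(-0.2727) + (4)·(0.3636) = 2.0682.

Step 5 — scale by n: T² = 4 · 2.0682 = 8.2727.

T² ≈ 8.2727


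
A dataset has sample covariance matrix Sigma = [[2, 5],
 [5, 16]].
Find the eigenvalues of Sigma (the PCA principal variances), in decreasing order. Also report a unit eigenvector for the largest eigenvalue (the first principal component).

Step 1 — characteristic polynomial of 2×2 Sigma:
  det(Sigma - λI) = λ² - trace · λ + det = 0.
  trace = 2 + 16 = 18, det = 2·16 - (5)² = 7.
Step 2 — discriminant:
  Δ = trace² - 4·det = 324 - 28 = 296.
Step 3 — eigenvalues:
  λ = (trace ± √Δ)/2 = (18 ± 17.2047)/2,
  λ_1 = 17.6023,  λ_2 = 0.3977.

Step 4 — unit eigenvector for λ_1: solve (Sigma - λ_1 I)v = 0. First row:
  (2 - 17.6023)·v_x + (5)·v_y = 0, i.e. (-15.6023)·v_x + (5)·v_y = 0,
  so v ∝ (b, λ_1 - a) = (5, 15.6023) = u.
  ||u|| = √((5)² + (15.6023)²) = √(268.4326) ≈ 16.3839,
  v_1 = u/||u|| ≈ (0.3052, 0.9523) (||v_1|| = 1).

λ_1 = 17.6023,  λ_2 = 0.3977;  v_1 ≈ (0.3052, 0.9523)


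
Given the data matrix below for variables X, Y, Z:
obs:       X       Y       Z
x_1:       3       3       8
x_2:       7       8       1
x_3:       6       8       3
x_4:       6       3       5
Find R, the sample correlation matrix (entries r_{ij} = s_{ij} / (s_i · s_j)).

Step 1 — column means:
  mean(X) = (3 + 7 + 6 + 6) / 4 = 22/4 = 5.5
  mean(Y) = (3 + 8 + 8 + 3) / 4 = 22/4 = 5.5
  mean(Z) = (8 + 1 + 3 + 5) / 4 = 17/4 = 4.25

Step 2 — sample variances and covariances s[i,j] = (1/(n-1)) · Σ_k (x_{k,i} - mean_i) · (x_{k,j} - mean_j), with n-1 = 3:
  s[X,X] = ((-2.5)·(-2.5) + (1.5)·(1.5) + (0.5)·(0.5) + (0.5)·(0.5)) / 3 = 9/3 = 3
  s[X,Y] = ((-2.5)·(-2.5) + (1.5)·(2.5) + (0.5)·(2.5) + (0.5)·(-2.5)) / 3 = 10/3 = 3.3333
  s[X,Z] = ((-2.5)·(3.75) + (1.5)·(-3.25) + (0.5)·(-1.25) + (0.5)·(0.75)) / 3 = -14.5/3 = -4.8333
  s[Y,Y] = ((-2.5)·(-2.5) + (2.5)·(2.5) + (2.5)·(2.5) + (-2.5)·(-2.5)) / 3 = 25/3 = 8.3333
  s[Y,Z] = ((-2.5)·(3.75) + (2.5)·(-3.25) + (2.5)·(-1.25) + (-2.5)·(0.75)) / 3 = -22.5/3 = -7.5
  s[Z,Z] = ((3.75)·(3.75) + (-3.25)·(-3.25) + (-1.25)·(-1.25) + (0.75)·(0.75)) / 3 = 26.75/3 = 8.9167
  Sample standard deviations s_i = √(s[i,i]):
  s(X) = √(3) = 1.7321
  s(Y) = √(8.3333) = 2.8868
  s(Z) = √(8.9167) = 2.9861

Step 3 — r_{ij} = s_{ij} / (s_i · s_j):
  r[X,X] = 1 (diagonal).
  r[X,Y] = 3.3333 / (1.7321 · 2.8868) = 3.3333 / 5 = 0.6667
  r[X,Z] = -4.8333 / (1.7321 · 2.9861) = -4.8333 / 5.172 = -0.9345
  r[Y,Y] = 1 (diagonal).
  r[Y,Z] = -7.5 / (2.8868 · 2.9861) = -7.5 / 8.6201 = -0.8701
  r[Z,Z] = 1 (diagonal).

R is symmetric with unit diagonal. Assembling:

R = [[1, 0.6667, -0.9345],
 [0.6667, 1, -0.8701],
 [-0.9345, -0.8701, 1]]


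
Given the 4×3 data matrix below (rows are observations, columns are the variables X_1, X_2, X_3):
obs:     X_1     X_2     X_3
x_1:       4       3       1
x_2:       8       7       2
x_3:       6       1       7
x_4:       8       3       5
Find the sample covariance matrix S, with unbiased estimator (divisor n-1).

Step 1 — column means:
  mean(X_1) = (4 + 8 + 6 + 8) / 4 = 26/4 = 6.5
  mean(X_2) = (3 + 7 + 1 + 3) / 4 = 14/4 = 3.5
  mean(X_3) = (1 + 2 + 7 + 5) / 4 = 15/4 = 3.75

Step 2 — sample covariance S[i,j] = (1/(n-1)) · Σ_k (x_{k,i} - mean_i) · (x_{k,j} - mean_j), with n-1 = 3.
  S[X_1,X_1] = ((-2.5)·(-2.5) + (1.5)·(1.5) + (-0.5)·(-0.5) + (1.5)·(1.5)) / 3 = 11/3 = 3.6667
  S[X_1,X_2] = ((-2.5)·(-0.5) + (1.5)·(3.5) + (-0.5)·(-2.5) + (1.5)·(-0.5)) / 3 = 7/3 = 2.3333
  S[X_1,X_3] = ((-2.5)·(-2.75) + (1.5)·(-1.75) + (-0.5)·(3.25) + (1.5)·(1.25)) / 3 = 4.5/3 = 1.5
  S[X_2,X_2] = ((-0.5)·(-0.5) + (3.5)·(3.5) + (-2.5)·(-2.5) + (-0.5)·(-0.5)) / 3 = 19/3 = 6.3333
  S[X_2,X_3] = ((-0.5)·(-2.75) + (3.5)·(-1.75) + (-2.5)·(3.25) + (-0.5)·(1.25)) / 3 = -13.5/3 = -4.5
  S[X_3,X_3] = ((-2.75)·(-2.75) + (-1.75)·(-1.75) + (3.25)·(3.25) + (1.25)·(1.25)) / 3 = 22.75/3 = 7.5833

S is symmetric (S[j,i] = S[i,j]). Assembling:

S = [[3.6667, 2.3333, 1.5],
 [2.3333, 6.3333, -4.5],
 [1.5, -4.5, 7.5833]]


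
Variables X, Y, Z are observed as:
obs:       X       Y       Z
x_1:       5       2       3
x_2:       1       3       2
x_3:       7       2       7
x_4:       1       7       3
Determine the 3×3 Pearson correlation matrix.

Step 1 — column means:
  mean(X) = (5 + 1 + 7 + 1) / 4 = 14/4 = 3.5
  mean(Y) = (2 + 3 + 2 + 7) / 4 = 14/4 = 3.5
  mean(Z) = (3 + 2 + 7 + 3) / 4 = 15/4 = 3.75

Step 2 — sample variances and covariances s[i,j] = (1/(n-1)) · Σ_k (x_{k,i} - mean_i) · (x_{k,j} - mean_j), with n-1 = 3:
  s[X,X] = ((1.5)·(1.5) + (-2.5)·(-2.5) + (3.5)·(3.5) + (-2.5)·(-2.5)) / 3 = 27/3 = 9
  s[X,Y] = ((1.5)·(-1.5) + (-2.5)·(-0.5) + (3.5)·(-1.5) + (-2.5)·(3.5)) / 3 = -15/3 = -5
  s[X,Z] = ((1.5)·(-0.75) + (-2.5)·(-1.75) + (3.5)·(3.25) + (-2.5)·(-0.75)) / 3 = 16.5/3 = 5.5
  s[Y,Y] = ((-1.5)·(-1.5) + (-0.5)·(-0.5) + (-1.5)·(-1.5) + (3.5)·(3.5)) / 3 = 17/3 = 5.6667
  s[Y,Z] = ((-1.5)·(-0.75) + (-0.5)·(-1.75) + (-1.5)·(3.25) + (3.5)·(-0.75)) / 3 = -5.5/3 = -1.8333
  s[Z,Z] = ((-0.75)·(-0.75) + (-1.75)·(-1.75) + (3.25)·(3.25) + (-0.75)·(-0.75)) / 3 = 14.75/3 = 4.9167
  Sample standard deviations s_i = √(s[i,i]):
  s(X) = √(9) = 3
  s(Y) = √(5.6667) = 2.3805
  s(Z) = √(4.9167) = 2.2174

Step 3 — r_{ij} = s_{ij} / (s_i · s_j):
  r[X,X] = 1 (diagonal).
  r[X,Y] = -5 / (3 · 2.3805) = -5 / 7.1414 = -0.7001
  r[X,Z] = 5.5 / (3 · 2.2174) = 5.5 / 6.6521 = 0.8268
  r[Y,Y] = 1 (diagonal).
  r[Y,Z] = -1.8333 / (2.3805 · 2.2174) = -1.8333 / 5.2784 = -0.3473
  r[Z,Z] = 1 (diagonal).

R is symmetric with unit diagonal. Assembling:

R = [[1, -0.7001, 0.8268],
 [-0.7001, 1, -0.3473],
 [0.8268, -0.3473, 1]]


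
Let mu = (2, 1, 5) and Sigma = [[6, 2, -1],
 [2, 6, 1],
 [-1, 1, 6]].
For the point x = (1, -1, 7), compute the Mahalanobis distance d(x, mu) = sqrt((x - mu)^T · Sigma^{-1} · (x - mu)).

Step 1 — centre the observation: (x - mu) = (-1, -2, 2).

Step 2 — invert Sigma (cofactor / det for 3×3, or solve directly):
  Sigma^{-1} = [[0.1989, -0.0739, 0.0455],
 [-0.0739, 0.1989, -0.0455],
 [0.0455, -0.0455, 0.1818]].

Step 3 — form the quadratic (x - mu)^T · Sigma^{-1} · (x - mu):
  Sigma^{-1} · (x - mu) = (0.0398, -0.4148, 0.4091).
  (x - mu)^T · [Sigma^{-1} · (x - mu)] = (-1)·(0.0398) + (-2)·(-0.4148) + (2)·(0.4091) = 1.608.

Step 4 — take square root: d = √(1.608) ≈ 1.2681.

d(x, mu) = √(1.608) ≈ 1.2681


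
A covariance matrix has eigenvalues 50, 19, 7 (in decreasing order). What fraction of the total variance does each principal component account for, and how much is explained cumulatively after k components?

Step 1 — total variance = trace(Sigma) = Σ λ_i = 50 + 19 + 7 = 76.

Step 2 — fraction explained by component i = λ_i / Σ λ:
  PC1: 50/76 = 0.6579
  PC2: 19/76 = 0.25
  PC3: 7/76 = 0.0921

Step 3 — cumulative fraction after k components = (λ_1 + ... + λ_k) / Σ λ:
  k = 1: 50/76 = 0.6579
  k = 2: (50 + 19)/76 = 69/76 = 0.9079
  k = 3: (50 + 19 + 7)/76 = 76/76 = 1

Summary (fraction, with percent):

explained: PC1 0.6579 (65.79%), PC2 0.25 (25%), PC3 0.0921 (9.21%);  cumulative: 0.6579, 0.9079, 1


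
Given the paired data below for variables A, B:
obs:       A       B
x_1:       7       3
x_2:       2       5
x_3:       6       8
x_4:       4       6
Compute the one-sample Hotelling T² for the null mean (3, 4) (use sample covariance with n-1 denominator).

Step 1 — sample mean vector:
  mean(A) = (7 + 2 + 6 + 4) / 4 = 19/4 = 4.75
  mean(B) = (3 + 5 + 8 + 6) / 4 = 22/4 = 5.5
  x̄ = (4.75, 5.5),  deviation x̄ - mu_0 = (4.75, 5.5) - (3, 4) = (1.75, 1.5).

Step 2 — sample covariance matrix, S[i,j] = (1/(n-1)) · Σ_k (x_{k,i} - mean_i) · (x_{k,j} - mean_j), divisor n-1 = 3:
  S[A,A] = ((2.25)·(2.25) + (-2.75)·(-2.75) + (1.25)·(1.25) + (-0.75)·(-0.75)) / 3 = 14.75/3 = 4.9167
  S[A,B] = ((2.25)·(-2.5) + (-2.75)·(-0.5) + (1.25)·(2.5) + (-0.75)·(0.5)) / 3 = -1.5/3 = -0.5
  S[B,B] = ((-2.5)·(-2.5) + (-0.5)·(-0.5) + (2.5)·(2.5) + (0.5)·(0.5)) / 3 = 13/3 = 4.3333
  S = [[4.9167, -0.5],
 [-0.5, 4.3333]].

Step 3 — invert S. det(S) = 4.9167·4.3333 - (-0.5)² = 21.0556.
  S^{-1} = (1/det) · [[d, -b], [-b, a]] = [[0.2058, 0.0237],
 [0.0237, 0.2335]].

Step 4 — quadratic form (x̄ - mu_0)^T · S^{-1} · (x̄ - mu_0):
  S^{-1} · (x̄ - mu_0) = (0.3958, 0.3918),
  (x̄ - mu_0)^T · [...] = (1.75)·(0.3958) + (1.5)·(0.3918) = 1.2803.

Step 5 — scale by n: T² = 4 · 1.2803 = 5.1214.

T² ≈ 5.1214


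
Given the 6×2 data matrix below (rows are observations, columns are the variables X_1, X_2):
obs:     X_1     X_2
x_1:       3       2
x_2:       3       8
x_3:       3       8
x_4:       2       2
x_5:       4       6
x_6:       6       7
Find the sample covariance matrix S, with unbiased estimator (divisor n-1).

Step 1 — column means:
  mean(X_1) = (3 + 3 + 3 + 2 + 4 + 6) / 6 = 21/6 = 3.5
  mean(X_2) = (2 + 8 + 8 + 2 + 6 + 7) / 6 = 33/6 = 5.5

Step 2 — sample covariance S[i,j] = (1/(n-1)) · Σ_k (x_{k,i} - mean_i) · (x_{k,j} - mean_j), with n-1 = 5.
  S[X_1,X_1] = ((-0.5)·(-0.5) + (-0.5)·(-0.5) + (-0.5)·(-0.5) + (-1.5)·(-1.5) + (0.5)·(0.5) + (2.5)·(2.5)) / 5 = 9.5/5 = 1.9
  S[X_1,X_2] = ((-0.5)·(-3.5) + (-0.5)·(2.5) + (-0.5)·(2.5) + (-1.5)·(-3.5) + (0.5)·(0.5) + (2.5)·(1.5)) / 5 = 8.5/5 = 1.7
  S[X_2,X_2] = ((-3.5)·(-3.5) + (2.5)·(2.5) + (2.5)·(2.5) + (-3.5)·(-3.5) + (0.5)·(0.5) + (1.5)·(1.5)) / 5 = 39.5/5 = 7.9

S is symmetric (S[j,i] = S[i,j]). Assembling:

S = [[1.9, 1.7],
 [1.7, 7.9]]


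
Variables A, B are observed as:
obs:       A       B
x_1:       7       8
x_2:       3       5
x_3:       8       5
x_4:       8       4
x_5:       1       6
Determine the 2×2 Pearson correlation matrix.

Step 1 — column means:
  mean(A) = (7 + 3 + 8 + 8 + 1) / 5 = 27/5 = 5.4
  mean(B) = (8 + 5 + 5 + 4 + 6) / 5 = 28/5 = 5.6

Step 2 — sample variances and covariances s[i,j] = (1/(n-1)) · Σ_k (x_{k,i} - mean_i) · (x_{k,j} - mean_j), with n-1 = 4:
  s[A,A] = ((1.6)·(1.6) + (-2.4)·(-2.4) + (2.6)·(2.6) + (2.6)·(2.6) + (-4.4)·(-4.4)) / 4 = 41.2/4 = 10.3
  s[A,B] = ((1.6)·(2.4) + (-2.4)·(-0.6) + (2.6)·(-0.6) + (2.6)·(-1.6) + (-4.4)·(0.4)) / 4 = -2.2/4 = -0.55
  s[B,B] = ((2.4)·(2.4) + (-0.6)·(-0.6) + (-0.6)·(-0.6) + (-1.6)·(-1.6) + (0.4)·(0.4)) / 4 = 9.2/4 = 2.3
  Sample standard deviations s_i = √(s[i,i]):
  s(A) = √(10.3) = 3.2094
  s(B) = √(2.3) = 1.5166

Step 3 — r_{ij} = s_{ij} / (s_i · s_j):
  r[A,A] = 1 (diagonal).
  r[A,B] = -0.55 / (3.2094 · 1.5166) = -0.55 / 4.8672 = -0.113
  r[B,B] = 1 (diagonal).

R is symmetric with unit diagonal. Assembling:

R = [[1, -0.113],
 [-0.113, 1]]


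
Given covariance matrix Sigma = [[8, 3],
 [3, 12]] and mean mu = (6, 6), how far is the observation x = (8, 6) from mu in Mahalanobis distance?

Step 1 — centre the observation: (x - mu) = (2, 0).

Step 2 — invert Sigma. det(Sigma) = 8·12 - (3)² = 87.
  Sigma^{-1} = (1/det) · [[d, -b], [-b, a]] = [[0.1379, -0.0345],
 [-0.0345, 0.092]].

Step 3 — form the quadratic (x - mu)^T · Sigma^{-1} · (x - mu):
  Sigma^{-1} · (x - mu) = (0.2759, -0.069).
  (x - mu)^T · [Sigma^{-1} · (x - mu)] = (2)·(0.2759) + (0)·(-0.069) = 0.5517.

Step 4 — take square root: d = √(0.5517) ≈ 0.7428.

d(x, mu) = √(0.5517) ≈ 0.7428


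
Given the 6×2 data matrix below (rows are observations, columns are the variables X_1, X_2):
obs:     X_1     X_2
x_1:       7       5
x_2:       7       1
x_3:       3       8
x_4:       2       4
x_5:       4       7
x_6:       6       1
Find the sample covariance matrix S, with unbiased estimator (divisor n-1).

Step 1 — column means:
  mean(X_1) = (7 + 7 + 3 + 2 + 4 + 6) / 6 = 29/6 = 4.8333
  mean(X_2) = (5 + 1 + 8 + 4 + 7 + 1) / 6 = 26/6 = 4.3333

Step 2 — sample covariance S[i,j] = (1/(n-1)) · Σ_k (x_{k,i} - mean_i) · (x_{k,j} - mean_j), with n-1 = 5.
  S[X_1,X_1] = ((2.1667)·(2.1667) + (2.1667)·(2.1667) + (-1.8333)·(-1.8333) + (-2.8333)·(-2.8333) + (-0.8333)·(-0.8333) + (1.1667)·(1.1667)) / 5 = 22.8333/5 = 4.5667
  S[X_1,X_2] = ((2.1667)·(0.6667) + (2.1667)·(-3.3333) + (-1.8333)·(3.6667) + (-2.8333)·(-0.3333) + (-0.8333)·(2.6667) + (1.1667)·(-3.3333)) / 5 = -17.6667/5 = -3.5333
  S[X_2,X_2] = ((0.6667)·(0.6667) + (-3.3333)·(-3.3333) + (3.6667)·(3.6667) + (-0.3333)·(-0.3333) + (2.6667)·(2.6667) + (-3.3333)·(-3.3333)) / 5 = 43.3333/5 = 8.6667

S is symmetric (S[j,i] = S[i,j]). Assembling:

S = [[4.5667, -3.5333],
 [-3.5333, 8.6667]]


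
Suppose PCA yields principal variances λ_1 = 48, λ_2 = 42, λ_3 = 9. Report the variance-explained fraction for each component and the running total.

Step 1 — total variance = trace(Sigma) = Σ λ_i = 48 + 42 + 9 = 99.

Step 2 — fraction explained by component i = λ_i / Σ λ:
  PC1: 48/99 = 0.4848
  PC2: 42/99 = 0.4242
  PC3: 9/99 = 0.0909

Step 3 — cumulative fraction after k components = (λ_1 + ... + λ_k) / Σ λ:
  k = 1: 48/99 = 0.4848
  k = 2: (48 + 42)/99 = 90/99 = 0.9091
  k = 3: (48 + 42 + 9)/99 = 99/99 = 1

Summary (fraction, with percent):

explained: PC1 0.4848 (48.48%), PC2 0.4242 (42.42%), PC3 0.0909 (9.09%);  cumulative: 0.4848, 0.9091, 1


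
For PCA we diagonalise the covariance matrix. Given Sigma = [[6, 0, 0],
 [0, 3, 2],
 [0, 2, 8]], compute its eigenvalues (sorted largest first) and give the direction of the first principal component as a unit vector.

Step 1 — characteristic polynomial p(λ) = det(λI - Sigma) = λ³ - tr·λ² + c_1·λ - det, where tr = trace, c_1 = sum of the principal 2×2 minors, det = det(Sigma):
  tr = 6 + 3 + 8 = 17,
  c_1 = (6·3 - (0)²) + (6·8 - (0)²) + (3·8 - (2)²) = 18 + 48 + 20 = 86,
  det = 6·(3·8 - (2)²) - (0)·((0)·8 - (2)·(0)) + (0)·((0)·(2) - 3·(0)) = 6·(20) - (0)·(0) + (0)·(0) = 120.
  So p(λ) = λ³ - 17λ² + 86λ - 120.
Step 2 — look for an integer root (rational root theorem: any rational root is an integer divisor of 120). Testing λ = 6:
  p(6) = 216 - 612 + 516 - 120 = 0  ✓
  Dividing out (λ - 6): p(λ) = (λ - 6)(λ² - 11λ + 20).
Step 3 — remaining eigenvalues from the quadratic λ² - 11λ + 20 = 0:
  Δ = 11² - 4·20 = 121 - 80 = 41,  λ = (11 ± √41)/2 = (11 ± 6.4031)/2 ≈ 8.7016 or 2.2984.
  Sorted: λ_1 = 8.7016,  λ_2 = 6,  λ_3 = 2.2984  (check: sum = 17 = tr ✓).

Step 4 — unit eigenvector for λ_1 ≈ 8.7016: v spans the null space of (Sigma - λ_1 I), whose rows are
  r_1 = (-2.7016, 0, 0),  r_2 = (0, -5.7016, 2),  r_3 = (0, 2, -0.7016).
  v is orthogonal to every row, so take v ∝ r_1 × r_2 = ((0)·(2) - (0)·(-5.7016), (0)·(0) - (-2.7016)·(2), (-2.7016)·(-5.7016) - (0)·(0)) ≈ (0, 5.4031, 15.4031).
  Let u = (0, 5.4031, 15.4031).
  ||u|| = √((0)² + (5.4031)² + (15.4031)²) = √(266.45) ≈ 16.3233,  v_1 = u/||u|| ≈ (0, 0.331, 0.9436) (||v_1|| = 1).

λ_1 = 8.7016,  λ_2 = 6,  λ_3 = 2.2984;  v_1 ≈ (0, 0.331, 0.9436)


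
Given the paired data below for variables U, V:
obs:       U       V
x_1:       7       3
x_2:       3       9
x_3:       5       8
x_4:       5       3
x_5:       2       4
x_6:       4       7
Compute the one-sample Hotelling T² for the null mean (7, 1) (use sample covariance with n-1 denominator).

Step 1 — sample mean vector:
  mean(U) = (7 + 3 + 5 + 5 + 2 + 4) / 6 = 26/6 = 4.3333
  mean(V) = (3 + 9 + 8 + 3 + 4 + 7) / 6 = 34/6 = 5.6667
  x̄ = (4.3333, 5.6667),  deviation x̄ - mu_0 = (4.3333, 5.6667) - (7, 1) = (-2.6667, 4.6667).

Step 2 — sample covariance matrix, S[i,j] = (1/(n-1)) · Σ_k (x_{k,i} - mean_i) · (x_{k,j} - mean_j), divisor n-1 = 5:
  S[U,U] = ((2.6667)·(2.6667) + (-1.3333)·(-1.3333) + (0.6667)·(0.6667) + (0.6667)·(0.6667) + (-2.3333)·(-2.3333) + (-0.3333)·(-0.3333)) / 5 = 15.3333/5 = 3.0667
  S[U,V] = ((2.6667)·(-2.6667) + (-1.3333)·(3.3333) + (0.6667)·(2.3333) + (0.6667)·(-2.6667) + (-2.3333)·(-1.6667) + (-0.3333)·(1.3333)) / 5 = -8.3333/5 = -1.6667
  S[V,V] = ((-2.6667)·(-2.6667) + (3.3333)·(3.3333) + (2.3333)·(2.3333) + (-2.6667)·(-2.6667) + (-1.6667)·(-1.6667) + (1.3333)·(1.3333)) / 5 = 35.3333/5 = 7.0667
  S = [[3.0667, -1.6667],
 [-1.6667, 7.0667]].

Step 3 — invert S. det(S) = 3.0667·7.0667 - (-1.6667)² = 18.8933.
  S^{-1} = (1/det) · [[d, -b], [-b, a]] = [[0.374, 0.0882],
 [0.0882, 0.1623]].

Step 4 — quadratic form (x̄ - mu_0)^T · S^{-1} · (x̄ - mu_0):
  S^{-1} · (x̄ - mu_0) = (-0.5857, 0.5222),
  (x̄ - mu_0)^T · [...] = (-2.6667)·(-0.5857) + (4.6667)·(0.5222) = 3.9991.

Step 5 — scale by n: T² = 6 · 3.9991 = 23.9944.

T² ≈ 23.9944


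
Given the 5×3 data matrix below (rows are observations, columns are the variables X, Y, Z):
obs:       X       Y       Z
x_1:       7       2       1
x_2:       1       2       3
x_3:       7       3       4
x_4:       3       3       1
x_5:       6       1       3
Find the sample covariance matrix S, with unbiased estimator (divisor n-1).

Step 1 — column means:
  mean(X) = (7 + 1 + 7 + 3 + 6) / 5 = 24/5 = 4.8
  mean(Y) = (2 + 2 + 3 + 3 + 1) / 5 = 11/5 = 2.2
  mean(Z) = (1 + 3 + 4 + 1 + 3) / 5 = 12/5 = 2.4

Step 2 — sample covariance S[i,j] = (1/(n-1)) · Σ_k (x_{k,i} - mean_i) · (x_{k,j} - mean_j), with n-1 = 4.
  S[X,X] = ((2.2)·(2.2) + (-3.8)·(-3.8) + (2.2)·(2.2) + (-1.8)·(-1.8) + (1.2)·(1.2)) / 4 = 28.8/4 = 7.2
  S[X,Y] = ((2.2)·(-0.2) + (-3.8)·(-0.2) + (2.2)·(0.8) + (-1.8)·(0.8) + (1.2)·(-1.2)) / 4 = -0.8/4 = -0.2
  S[X,Z] = ((2.2)·(-1.4) + (-3.8)·(0.6) + (2.2)·(1.6) + (-1.8)·(-1.4) + (1.2)·(0.6)) / 4 = 1.4/4 = 0.35
  S[Y,Y] = ((-0.2)·(-0.2) + (-0.2)·(-0.2) + (0.8)·(0.8) + (0.8)·(0.8) + (-1.2)·(-1.2)) / 4 = 2.8/4 = 0.7
  S[Y,Z] = ((-0.2)·(-1.4) + (-0.2)·(0.6) + (0.8)·(1.6) + (0.8)·(-1.4) + (-1.2)·(0.6)) / 4 = -0.4/4 = -0.1
  S[Z,Z] = ((-1.4)·(-1.4) + (0.6)·(0.6) + (1.6)·(1.6) + (-1.4)·(-1.4) + (0.6)·(0.6)) / 4 = 7.2/4 = 1.8

S is symmetric (S[j,i] = S[i,j]). Assembling:

S = [[7.2, -0.2, 0.35],
 [-0.2, 0.7, -0.1],
 [0.35, -0.1, 1.8]]


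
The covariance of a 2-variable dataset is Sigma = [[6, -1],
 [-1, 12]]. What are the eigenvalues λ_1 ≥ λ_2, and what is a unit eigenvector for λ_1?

Step 1 — characteristic polynomial of 2×2 Sigma:
  det(Sigma - λI) = λ² - trace · λ + det = 0.
  trace = 6 + 12 = 18, det = 6·12 - (-1)² = 71.
Step 2 — discriminant:
  Δ = trace² - 4·det = 324 - 284 = 40.
Step 3 — eigenvalues:
  λ = (trace ± √Δ)/2 = (18 ± 6.3246)/2,
  λ_1 = 12.1623,  λ_2 = 5.8377.

Step 4 — unit eigenvector for λ_1: solve (Sigma - λ_1 I)v = 0. First row:
  (6 - 12.1623)·v_x + (-1)·v_y = 0, i.e. (-6.1623)·v_x + (-1)·v_y = 0,
  so v ∝ (b, λ_1 - a) = (-1, 6.1623); multiply by -1 so the first entry is positive: u = (1, -6.1623).
  ||u|| = √((1)² + (-6.1623)²) = √(38.9737) ≈ 6.2429,
  v_1 = u/||u|| ≈ (0.1602, -0.9871) (||v_1|| = 1).

λ_1 = 12.1623,  λ_2 = 5.8377;  v_1 ≈ (0.1602, -0.9871)


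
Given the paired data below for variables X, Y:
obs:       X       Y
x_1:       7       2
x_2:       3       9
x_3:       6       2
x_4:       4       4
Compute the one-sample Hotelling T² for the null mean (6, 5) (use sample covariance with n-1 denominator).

Step 1 — sample mean vector:
  mean(X) = (7 + 3 + 6 + 4) / 4 = 20/4 = 5
  mean(Y) = (2 + 9 + 2 + 4) / 4 = 17/4 = 4.25
  x̄ = (5, 4.25),  deviation x̄ - mu_0 = (5, 4.25) - (6, 5) = (-1, -0.75).

Step 2 — sample covariance matrix, S[i,j] = (1/(n-1)) · Σ_k (x_{k,i} - mean_i) · (x_{k,j} - mean_j), divisor n-1 = 3:
  S[X,X] = ((2)·(2) + (-2)·(-2) + (1)·(1) + (-1)·(-1)) / 3 = 10/3 = 3.3333
  S[X,Y] = ((2)·(-2.25) + (-2)·(4.75) + (1)·(-2.25) + (-1)·(-0.25)) / 3 = -16/3 = -5.3333
  S[Y,Y] = ((-2.25)·(-2.25) + (4.75)·(4.75) + (-2.25)·(-2.25) + (-0.25)·(-0.25)) / 3 = 32.75/3 = 10.9167
  S = [[3.3333, -5.3333],
 [-5.3333, 10.9167]].

Step 3 — invert S. det(S) = 3.3333·10.9167 - (-5.3333)² = 7.9444.
  S^{-1} = (1/det) · [[d, -b], [-b, a]] = [[1.3741, 0.6713],
 [0.6713, 0.4196]].

Step 4 — quadratic form (x̄ - mu_0)^T · S^{-1} · (x̄ - mu_0):
  S^{-1} · (x̄ - mu_0) = (-1.8776, -0.986),
  (x̄ - mu_0)^T · [...] = (-1)·(-1.8776) + (-0.75)·(-0.986) = 2.6171.

Step 5 — scale by n: T² = 4 · 2.6171 = 10.4685.

T² ≈ 10.4685


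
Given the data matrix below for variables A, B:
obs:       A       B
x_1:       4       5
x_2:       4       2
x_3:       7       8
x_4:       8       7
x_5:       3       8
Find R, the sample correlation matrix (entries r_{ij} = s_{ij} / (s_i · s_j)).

Step 1 — column means:
  mean(A) = (4 + 4 + 7 + 8 + 3) / 5 = 26/5 = 5.2
  mean(B) = (5 + 2 + 8 + 7 + 8) / 5 = 30/5 = 6

Step 2 — sample variances and covariances s[i,j] = (1/(n-1)) · Σ_k (x_{k,i} - mean_i) · (x_{k,j} - mean_j), with n-1 = 4:
  s[A,A] = ((-1.2)·(-1.2) + (-1.2)·(-1.2) + (1.8)·(1.8) + (2.8)·(2.8) + (-2.2)·(-2.2)) / 4 = 18.8/4 = 4.7
  s[A,B] = ((-1.2)·(-1) + (-1.2)·(-4) + (1.8)·(2) + (2.8)·(1) + (-2.2)·(2)) / 4 = 8/4 = 2
  s[B,B] = ((-1)·(-1) + (-4)·(-4) + (2)·(2) + (1)·(1) + (2)·(2)) / 4 = 26/4 = 6.5
  Sample standard deviations s_i = √(s[i,i]):
  s(A) = √(4.7) = 2.1679
  s(B) = √(6.5) = 2.5495

Step 3 — r_{ij} = s_{ij} / (s_i · s_j):
  r[A,A] = 1 (diagonal).
  r[A,B] = 2 / (2.1679 · 2.5495) = 2 / 5.5272 = 0.3618
  r[B,B] = 1 (diagonal).

R is symmetric with unit diagonal. Assembling:

R = [[1, 0.3618],
 [0.3618, 1]]


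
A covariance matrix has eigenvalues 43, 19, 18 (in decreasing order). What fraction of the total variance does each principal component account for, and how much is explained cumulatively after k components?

Step 1 — total variance = trace(Sigma) = Σ λ_i = 43 + 19 + 18 = 80.

Step 2 — fraction explained by component i = λ_i / Σ λ:
  PC1: 43/80 = 0.5375
  PC2: 19/80 = 0.2375
  PC3: 18/80 = 0.225

Step 3 — cumulative fraction after k components = (λ_1 + ... + λ_k) / Σ λ:
  k = 1: 43/80 = 0.5375
  k = 2: (43 + 19)/80 = 62/80 = 0.775
  k = 3: (43 + 19 + 18)/80 = 80/80 = 1

Summary (fraction, with percent):

explained: PC1 0.5375 (53.75%), PC2 0.2375 (23.75%), PC3 0.225 (22.5%);  cumulative: 0.5375, 0.775, 1


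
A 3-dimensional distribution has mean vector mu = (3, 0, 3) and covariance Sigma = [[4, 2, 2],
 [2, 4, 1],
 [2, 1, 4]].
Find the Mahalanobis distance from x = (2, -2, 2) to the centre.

Step 1 — centre the observation: (x - mu) = (-1, -2, -1).

Step 2 — invert Sigma (cofactor / det for 3×3, or solve directly):
  Sigma^{-1} = [[0.4167, -0.1667, -0.1667],
 [-0.1667, 0.3333, 0],
 [-0.1667, 0, 0.3333]].

Step 3 — form the quadratic (x - mu)^T · Sigma^{-1} · (x - mu):
  Sigma^{-1} · (x - mu) = (0.0833, -0.5, -0.1667).
  (x - mu)^T · [Sigma^{-1} · (x - mu)] = (-1)·(0.0833) + (-2)·(-0.5) + (-1)·(-0.1667) = 1.0833.

Step 4 — take square root: d = √(1.0833) ≈ 1.0408.

d(x, mu) = √(1.0833) ≈ 1.0408


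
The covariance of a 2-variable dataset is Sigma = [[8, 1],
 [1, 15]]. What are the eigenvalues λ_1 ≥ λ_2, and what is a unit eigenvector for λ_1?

Step 1 — characteristic polynomial of 2×2 Sigma:
  det(Sigma - λI) = λ² - trace · λ + det = 0.
  trace = 8 + 15 = 23, det = 8·15 - (1)² = 119.
Step 2 — discriminant:
  Δ = trace² - 4·det = 529 - 476 = 53.
Step 3 — eigenvalues:
  λ = (trace ± √Δ)/2 = (23 ± 7.2801)/2,
  λ_1 = 15.1401,  λ_2 = 7.8599.

Step 4 — unit eigenvector for λ_1: solve (Sigma - λ_1 I)v = 0. First row:
  (8 - 15.1401)·v_x + (1)·v_y = 0, i.e. (-7.1401)·v_x + (1)·v_y = 0,
  so v ∝ (b, λ_1 - a) = (1, 7.1401) = u.
  ||u|| = √((1)² + (7.1401)²) = √(51.9804) ≈ 7.2097,
  v_1 = u/||u|| ≈ (0.1387, 0.9903) (||v_1|| = 1).

λ_1 = 15.1401,  λ_2 = 7.8599;  v_1 ≈ (0.1387, 0.9903)


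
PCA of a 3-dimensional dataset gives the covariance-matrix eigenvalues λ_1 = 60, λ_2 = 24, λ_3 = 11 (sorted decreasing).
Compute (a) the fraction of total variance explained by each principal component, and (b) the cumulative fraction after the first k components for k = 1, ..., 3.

Step 1 — total variance = trace(Sigma) = Σ λ_i = 60 + 24 + 11 = 95.

Step 2 — fraction explained by component i = λ_i / Σ λ:
  PC1: 60/95 = 0.6316
  PC2: 24/95 = 0.2526
  PC3: 11/95 = 0.1158

Step 3 — cumulative fraction after k components = (λ_1 + ... + λ_k) / Σ λ:
  k = 1: 60/95 = 0.6316
  k = 2: (60 + 24)/95 = 84/95 = 0.8842
  k = 3: (60 + 24 + 11)/95 = 95/95 = 1

Summary (fraction, with percent):

explained: PC1 0.6316 (63.16%), PC2 0.2526 (25.26%), PC3 0.1158 (11.58%);  cumulative: 0.6316, 0.8842, 1


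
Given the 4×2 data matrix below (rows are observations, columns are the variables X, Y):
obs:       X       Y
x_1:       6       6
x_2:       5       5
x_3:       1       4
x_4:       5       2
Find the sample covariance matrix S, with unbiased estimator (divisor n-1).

Step 1 — column means:
  mean(X) = (6 + 5 + 1 + 5) / 4 = 17/4 = 4.25
  mean(Y) = (6 + 5 + 4 + 2) / 4 = 17/4 = 4.25

Step 2 — sample covariance S[i,j] = (1/(n-1)) · Σ_k (x_{k,i} - mean_i) · (x_{k,j} - mean_j), with n-1 = 3.
  S[X,X] = ((1.75)·(1.75) + (0.75)·(0.75) + (-3.25)·(-3.25) + (0.75)·(0.75)) / 3 = 14.75/3 = 4.9167
  S[X,Y] = ((1.75)·(1.75) + (0.75)·(0.75) + (-3.25)·(-0.25) + (0.75)·(-2.25)) / 3 = 2.75/3 = 0.9167
  S[Y,Y] = ((1.75)·(1.75) + (0.75)·(0.75) + (-0.25)·(-0.25) + (-2.25)·(-2.25)) / 3 = 8.75/3 = 2.9167

S is symmetric (S[j,i] = S[i,j]). Assembling:

S = [[4.9167, 0.9167],
 [0.9167, 2.9167]]


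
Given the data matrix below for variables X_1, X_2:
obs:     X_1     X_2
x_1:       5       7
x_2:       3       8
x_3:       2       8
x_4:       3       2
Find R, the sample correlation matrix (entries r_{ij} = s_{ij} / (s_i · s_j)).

Step 1 — column means:
  mean(X_1) = (5 + 3 + 2 + 3) / 4 = 13/4 = 3.25
  mean(X_2) = (7 + 8 + 8 + 2) / 4 = 25/4 = 6.25

Step 2 — sample variances and covariances s[i,j] = (1/(n-1)) · Σ_k (x_{k,i} - mean_i) · (x_{k,j} - mean_j), with n-1 = 3:
  s[X_1,X_1] = ((1.75)·(1.75) + (-0.25)·(-0.25) + (-1.25)·(-1.25) + (-0.25)·(-0.25)) / 3 = 4.75/3 = 1.5833
  s[X_1,X_2] = ((1.75)·(0.75) + (-0.25)·(1.75) + (-1.25)·(1.75) + (-0.25)·(-4.25)) / 3 = -0.25/3 = -0.0833
  s[X_2,X_2] = ((0.75)·(0.75) + (1.75)·(1.75) + (1.75)·(1.75) + (-4.25)·(-4.25)) / 3 = 24.75/3 = 8.25
  Sample standard deviations s_i = √(s[i,i]):
  s(X_1) = √(1.5833) = 1.2583
  s(X_2) = √(8.25) = 2.8723

Step 3 — r_{ij} = s_{ij} / (s_i · s_j):
  r[X_1,X_1] = 1 (diagonal).
  r[X_1,X_2] = -0.0833 / (1.2583 · 2.8723) = -0.0833 / 3.6142 = -0.0231
  r[X_2,X_2] = 1 (diagonal).

R is symmetric with unit diagonal. Assembling:

R = [[1, -0.0231],
 [-0.0231, 1]]


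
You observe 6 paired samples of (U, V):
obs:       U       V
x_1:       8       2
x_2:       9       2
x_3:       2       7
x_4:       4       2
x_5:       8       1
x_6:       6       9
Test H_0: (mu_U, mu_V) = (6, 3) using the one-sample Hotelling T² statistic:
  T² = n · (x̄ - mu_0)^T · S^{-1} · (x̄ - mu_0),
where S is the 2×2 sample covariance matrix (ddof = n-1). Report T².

Step 1 — sample mean vector:
  mean(U) = (8 + 9 + 2 + 4 + 8 + 6) / 6 = 37/6 = 6.1667
  mean(V) = (2 + 2 + 7 + 2 + 1 + 9) / 6 = 23/6 = 3.8333
  x̄ = (6.1667, 3.8333),  deviation x̄ - mu_0 = (6.1667, 3.8333) - (6, 3) = (0.1667, 0.8333).

Step 2 — sample covariance matrix, S[i,j] = (1/(n-1)) · Σ_k (x_{k,i} - mean_i) · (x_{k,j} - mean_j), divisor n-1 = 5:
  S[U,U] = ((1.8333)·(1.8333) + (2.8333)·(2.8333) + (-4.1667)·(-4.1667) + (-2.1667)·(-2.1667) + (1.8333)·(1.8333) + (-0.1667)·(-0.1667)) / 5 = 36.8333/5 = 7.3667
  S[U,V] = ((1.8333)·(-1.8333) + (2.8333)·(-1.8333) + (-4.1667)·(3.1667) + (-2.1667)·(-1.8333) + (1.8333)·(-2.8333) + (-0.1667)·(5.1667)) / 5 = -23.8333/5 = -4.7667
  S[V,V] = ((-1.8333)·(-1.8333) + (-1.8333)·(-1.8333) + (3.1667)·(3.1667) + (-1.8333)·(-1.8333) + (-2.8333)·(-2.8333) + (5.1667)·(5.1667)) / 5 = 54.8333/5 = 10.9667
  S = [[7.3667, -4.7667],
 [-4.7667, 10.9667]].

Step 3 — invert S. det(S) = 7.3667·10.9667 - (-4.7667)² = 58.0667.
  S^{-1} = (1/det) · [[d, -b], [-b, a]] = [[0.1889, 0.0821],
 [0.0821, 0.1269]].

Step 4 — quadratic form (x̄ - mu_0)^T · S^{-1} · (x̄ - mu_0):
  S^{-1} · (x̄ - mu_0) = (0.0999, 0.1194),
  (x̄ - mu_0)^T · [...] = (0.1667)·(0.0999) + (0.8333)·(0.1194) = 0.1162.

Step 5 — scale by n: T² = 6 · 0.1162 = 0.6969.

T² ≈ 0.6969
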